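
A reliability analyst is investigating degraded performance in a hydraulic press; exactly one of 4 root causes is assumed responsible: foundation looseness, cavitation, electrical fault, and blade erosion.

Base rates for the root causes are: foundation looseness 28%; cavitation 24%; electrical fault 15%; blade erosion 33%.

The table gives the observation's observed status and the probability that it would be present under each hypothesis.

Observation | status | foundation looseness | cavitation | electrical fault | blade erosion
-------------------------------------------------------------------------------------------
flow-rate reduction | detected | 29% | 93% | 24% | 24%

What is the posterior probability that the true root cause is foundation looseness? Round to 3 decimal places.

For each hypothesis, the unnormalized posterior weight is prior × likelihood:
  foundation looseness: 0.28 × 0.29 = 0.0812
  cavitation: 0.24 × 0.93 = 0.2232
  electrical fault: 0.15 × 0.24 = 0.036
  blade erosion: 0.33 × 0.24 = 0.0792
Marginal likelihood of the evidence = 0.4196.
P(foundation looseness | evidence) = 0.0812 / 0.4196 ≈ 0.194.

0.194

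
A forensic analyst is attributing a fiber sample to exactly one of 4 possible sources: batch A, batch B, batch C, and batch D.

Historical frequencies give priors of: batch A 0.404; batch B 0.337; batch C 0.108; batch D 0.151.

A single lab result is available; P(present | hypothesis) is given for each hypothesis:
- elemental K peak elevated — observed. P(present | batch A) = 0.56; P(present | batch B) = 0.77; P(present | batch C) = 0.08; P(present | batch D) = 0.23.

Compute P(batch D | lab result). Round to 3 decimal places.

0.066

For each hypothesis, the unnormalized posterior weight is prior × likelihood:
  batch A: 0.404 × 0.56 = 0.22624
  batch B: 0.337 × 0.77 = 0.25949
  batch C: 0.108 × 0.08 = 0.00864
  batch D: 0.151 × 0.23 = 0.03473
Marginal likelihood of the evidence = 0.5291.
P(batch D | evidence) = 0.03473 / 0.5291 ≈ 0.066.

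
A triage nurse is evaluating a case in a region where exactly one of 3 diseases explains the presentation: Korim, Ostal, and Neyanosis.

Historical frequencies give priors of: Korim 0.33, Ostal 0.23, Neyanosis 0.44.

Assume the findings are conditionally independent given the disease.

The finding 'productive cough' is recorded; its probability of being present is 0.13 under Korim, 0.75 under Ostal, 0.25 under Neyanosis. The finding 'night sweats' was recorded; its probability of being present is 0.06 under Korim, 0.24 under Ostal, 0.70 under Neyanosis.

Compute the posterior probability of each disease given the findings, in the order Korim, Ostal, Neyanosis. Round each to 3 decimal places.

Multiply each prior by the joint likelihood of the evidence pattern:
  Korim: 0.33 × 0.13 × 0.06 = 0.002574
  Ostal: 0.23 × 0.75 × 0.24 = 0.0414
  Neyanosis: 0.44 × 0.25 × 0.70 = 0.077
The unnormalized weights sum to 0.12097.
P(Korim | evidence) = 0.002574 / 0.12097 ≈ 0.021
P(Ostal | evidence) = 0.0414 / 0.12097 ≈ 0.342
P(Neyanosis | evidence) = 0.077 / 0.12097 ≈ 0.637

0.021, 0.342, 0.637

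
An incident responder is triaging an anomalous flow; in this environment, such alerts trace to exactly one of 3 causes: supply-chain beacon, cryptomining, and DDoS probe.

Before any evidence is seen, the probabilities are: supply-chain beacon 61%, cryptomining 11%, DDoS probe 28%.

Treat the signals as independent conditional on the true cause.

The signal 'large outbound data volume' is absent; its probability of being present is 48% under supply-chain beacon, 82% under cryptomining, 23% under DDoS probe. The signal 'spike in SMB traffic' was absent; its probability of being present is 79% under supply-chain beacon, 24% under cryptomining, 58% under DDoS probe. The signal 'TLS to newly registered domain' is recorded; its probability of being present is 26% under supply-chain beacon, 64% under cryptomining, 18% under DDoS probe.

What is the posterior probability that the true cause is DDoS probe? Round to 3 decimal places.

0.377

By Bayes' rule with conditional independence, the unnormalized weight for each hypothesis is prior × ∏ likelihoods (using 1 − P(present | H) for each absent signal):
  supply-chain beacon: 0.61 × (1 − 0.48) × (1 − 0.79) × 0.26 = 0.017319
  cryptomining: 0.11 × (1 − 0.82) × (1 − 0.24) × 0.64 = 0.0096307
  DDoS probe: 0.28 × (1 − 0.23) × (1 − 0.58) × 0.18 = 0.016299
Normalizing constant Z = 0.017319 + 0.0096307 + 0.016299 = 0.043249.
P(DDoS probe | evidence) = 0.016299 / 0.043249 ≈ 0.377.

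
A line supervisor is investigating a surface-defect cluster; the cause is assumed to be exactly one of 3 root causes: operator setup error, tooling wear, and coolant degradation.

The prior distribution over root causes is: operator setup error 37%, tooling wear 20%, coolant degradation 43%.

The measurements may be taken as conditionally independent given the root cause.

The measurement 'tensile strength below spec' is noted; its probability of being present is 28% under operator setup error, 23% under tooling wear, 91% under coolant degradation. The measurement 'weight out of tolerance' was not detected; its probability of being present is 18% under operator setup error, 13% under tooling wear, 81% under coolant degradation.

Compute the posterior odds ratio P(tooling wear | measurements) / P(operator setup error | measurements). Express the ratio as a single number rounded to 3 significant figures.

The normalizing constant cancels in an odds ratio, so compute prior × likelihood for the two hypotheses only (using 1 − P(present | H) for each absent measurement):
  tooling wear: 0.20 × 0.23 × (1 − 0.13) = 0.04002
  operator setup error: 0.37 × 0.28 × (1 − 0.18) = 0.084952
Posterior odds = 0.04002 / 0.084952 ≈ 0.471.

0.471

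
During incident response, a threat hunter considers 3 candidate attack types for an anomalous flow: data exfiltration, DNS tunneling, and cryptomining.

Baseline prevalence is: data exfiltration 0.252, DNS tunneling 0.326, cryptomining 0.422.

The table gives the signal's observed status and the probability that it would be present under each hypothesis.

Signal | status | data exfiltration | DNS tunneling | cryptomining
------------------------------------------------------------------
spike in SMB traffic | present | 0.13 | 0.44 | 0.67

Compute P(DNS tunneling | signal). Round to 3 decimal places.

By Bayes' rule, the unnormalized weight for each hypothesis is prior × likelihood:
  data exfiltration: 0.252 × 0.13 = 0.03276
  DNS tunneling: 0.326 × 0.44 = 0.14344
  cryptomining: 0.422 × 0.67 = 0.28274
Normalizing constant Z = 0.03276 + 0.14344 + 0.28274 = 0.45894.
P(DNS tunneling | evidence) = 0.14344 / 0.45894 ≈ 0.313.

0.313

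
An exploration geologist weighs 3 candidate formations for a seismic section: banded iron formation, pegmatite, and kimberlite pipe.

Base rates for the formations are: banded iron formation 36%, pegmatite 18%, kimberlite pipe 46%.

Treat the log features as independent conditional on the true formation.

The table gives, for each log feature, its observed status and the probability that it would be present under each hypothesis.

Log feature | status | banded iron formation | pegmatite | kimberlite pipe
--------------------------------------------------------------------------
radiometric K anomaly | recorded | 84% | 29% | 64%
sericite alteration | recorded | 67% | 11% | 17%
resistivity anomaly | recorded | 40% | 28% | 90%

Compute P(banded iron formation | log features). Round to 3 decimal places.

By Bayes' rule with conditional independence, the unnormalized weight for each hypothesis is prior × ∏ likelihoods:
  banded iron formation: 0.36 × 0.84 × 0.67 × 0.40 = 0.081043
  pegmatite: 0.18 × 0.29 × 0.11 × 0.28 = 0.0016078
  kimberlite pipe: 0.46 × 0.64 × 0.17 × 0.90 = 0.045043
Normalizing constant Z = 0.081043 + 0.0016078 + 0.045043 = 0.12769.
P(banded iron formation | evidence) = 0.081043 / 0.12769 ≈ 0.635.

0.635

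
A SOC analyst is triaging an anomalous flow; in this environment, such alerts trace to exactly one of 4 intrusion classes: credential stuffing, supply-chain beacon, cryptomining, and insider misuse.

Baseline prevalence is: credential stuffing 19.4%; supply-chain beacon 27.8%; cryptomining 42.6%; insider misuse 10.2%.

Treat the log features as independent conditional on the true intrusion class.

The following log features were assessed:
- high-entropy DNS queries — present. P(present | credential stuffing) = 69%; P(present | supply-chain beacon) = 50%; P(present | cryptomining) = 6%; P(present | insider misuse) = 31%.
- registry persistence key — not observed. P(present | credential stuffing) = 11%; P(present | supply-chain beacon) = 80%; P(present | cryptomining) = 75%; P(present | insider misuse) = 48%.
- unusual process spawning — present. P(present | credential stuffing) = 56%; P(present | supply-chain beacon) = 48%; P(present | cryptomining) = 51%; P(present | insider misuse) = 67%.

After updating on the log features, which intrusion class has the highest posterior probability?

credential stuffing

By Bayes' rule with conditional independence, the unnormalized weight for each hypothesis is prior × ∏ likelihoods (using 1 − P(present | H) for each absent log feature):
  credential stuffing: 0.194 × 0.69 × (1 − 0.11) × 0.56 = 0.066716
  supply-chain beacon: 0.278 × 0.50 × (1 − 0.80) × 0.48 = 0.013344
  cryptomining: 0.426 × 0.06 × (1 − 0.75) × 0.51 = 0.0032589
  insider misuse: 0.102 × 0.31 × (1 − 0.48) × 0.67 = 0.011016
Marginal likelihood of the evidence = 0.094335.
P(credential stuffing | evidence) ≈ 0.066716 / 0.094335 ≈ 0.707
P(supply-chain beacon | evidence) ≈ 0.013344 / 0.094335 ≈ 0.141
P(cryptomining | evidence) ≈ 0.0032589 / 0.094335 ≈ 0.035
P(insider misuse | evidence) ≈ 0.011016 / 0.094335 ≈ 0.117
The largest is 0.707, so credential stuffing is most probable.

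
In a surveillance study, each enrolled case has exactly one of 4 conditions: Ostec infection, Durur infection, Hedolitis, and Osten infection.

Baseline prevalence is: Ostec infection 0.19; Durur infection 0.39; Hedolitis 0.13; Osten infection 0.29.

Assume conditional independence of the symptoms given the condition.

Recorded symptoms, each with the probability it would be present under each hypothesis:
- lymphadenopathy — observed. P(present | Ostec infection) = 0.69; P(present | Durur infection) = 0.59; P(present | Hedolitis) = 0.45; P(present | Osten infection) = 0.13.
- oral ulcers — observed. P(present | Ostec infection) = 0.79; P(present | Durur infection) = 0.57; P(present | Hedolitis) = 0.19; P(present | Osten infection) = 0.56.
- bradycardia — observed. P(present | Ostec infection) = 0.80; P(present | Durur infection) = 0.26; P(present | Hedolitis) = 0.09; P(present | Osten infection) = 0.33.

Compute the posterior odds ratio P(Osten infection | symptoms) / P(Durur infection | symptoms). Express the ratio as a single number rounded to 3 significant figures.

0.204

Unnormalized posterior weight (prior times the symptom likelihoods) for each of the two hypotheses:
  Osten infection: 0.29 × 0.13 × 0.56 × 0.33 = 0.006967
  Durur infection: 0.39 × 0.59 × 0.57 × 0.26 = 0.034101
Odds(Osten infection : Durur infection) = 0.006967 / 0.034101 ≈ 0.204.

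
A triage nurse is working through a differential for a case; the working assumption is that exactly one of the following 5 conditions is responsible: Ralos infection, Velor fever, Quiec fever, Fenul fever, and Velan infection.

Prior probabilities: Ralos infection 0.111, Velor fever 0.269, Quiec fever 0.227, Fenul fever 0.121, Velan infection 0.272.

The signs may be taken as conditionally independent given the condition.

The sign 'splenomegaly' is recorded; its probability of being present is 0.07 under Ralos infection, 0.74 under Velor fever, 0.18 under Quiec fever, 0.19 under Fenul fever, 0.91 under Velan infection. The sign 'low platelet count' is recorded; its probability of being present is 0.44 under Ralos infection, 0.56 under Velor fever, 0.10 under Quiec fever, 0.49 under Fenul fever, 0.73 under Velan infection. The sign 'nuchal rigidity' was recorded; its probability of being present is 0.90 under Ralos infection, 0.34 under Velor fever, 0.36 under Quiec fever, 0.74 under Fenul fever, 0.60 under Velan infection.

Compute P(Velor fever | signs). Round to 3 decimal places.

0.238

For each hypothesis, the unnormalized posterior weight is prior × product of the sign likelihoods:
  Ralos infection: 0.111 × 0.07 × 0.44 × 0.90 = 0.0030769
  Velor fever: 0.269 × 0.74 × 0.56 × 0.34 = 0.037901
  Quiec fever: 0.227 × 0.18 × 0.10 × 0.36 = 0.001471
  Fenul fever: 0.121 × 0.19 × 0.49 × 0.74 = 0.0083362
  Velan infection: 0.272 × 0.91 × 0.73 × 0.60 = 0.10841
The unnormalized weights sum to 0.1592.
P(Velor fever | evidence) = 0.037901 / 0.1592 ≈ 0.238.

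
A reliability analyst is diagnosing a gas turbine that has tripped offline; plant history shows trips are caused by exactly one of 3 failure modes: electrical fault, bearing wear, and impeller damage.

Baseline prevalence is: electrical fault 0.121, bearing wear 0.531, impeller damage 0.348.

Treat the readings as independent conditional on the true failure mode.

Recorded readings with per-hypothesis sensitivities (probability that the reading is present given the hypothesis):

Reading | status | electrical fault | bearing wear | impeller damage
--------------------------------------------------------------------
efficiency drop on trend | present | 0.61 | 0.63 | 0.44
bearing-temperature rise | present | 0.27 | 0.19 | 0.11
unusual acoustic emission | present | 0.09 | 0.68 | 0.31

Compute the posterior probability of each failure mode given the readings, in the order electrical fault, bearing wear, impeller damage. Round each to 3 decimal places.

Multiply each prior by the joint likelihood of the reading pattern:
  electrical fault: 0.121 × 0.61 × 0.27 × 0.09 = 0.0017936
  bearing wear: 0.531 × 0.63 × 0.19 × 0.68 = 0.043221
  impeller damage: 0.348 × 0.44 × 0.11 × 0.31 = 0.0052214
Normalizing constant Z = 0.0017936 + 0.043221 + 0.0052214 = 0.050236.
P(electrical fault | evidence) = 0.0017936 / 0.050236 ≈ 0.036
P(bearing wear | evidence) = 0.043221 / 0.050236 ≈ 0.860
P(impeller damage | evidence) = 0.0052214 / 0.050236 ≈ 0.104

0.036, 0.860, 0.104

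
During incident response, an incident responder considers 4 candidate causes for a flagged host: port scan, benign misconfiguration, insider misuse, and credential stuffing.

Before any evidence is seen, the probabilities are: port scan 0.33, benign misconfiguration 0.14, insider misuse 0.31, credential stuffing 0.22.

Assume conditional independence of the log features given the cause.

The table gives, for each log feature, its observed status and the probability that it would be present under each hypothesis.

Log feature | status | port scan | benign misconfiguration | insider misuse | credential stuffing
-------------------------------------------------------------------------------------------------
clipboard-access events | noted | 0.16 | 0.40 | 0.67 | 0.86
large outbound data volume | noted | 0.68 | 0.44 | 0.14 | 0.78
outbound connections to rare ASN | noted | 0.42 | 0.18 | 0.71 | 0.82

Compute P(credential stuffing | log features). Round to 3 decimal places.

For each hypothesis, the unnormalized posterior weight is prior × product of the log feature likelihoods:
  port scan: 0.33 × 0.16 × 0.68 × 0.42 = 0.01508
  benign misconfiguration: 0.14 × 0.40 × 0.44 × 0.18 = 0.0044352
  insider misuse: 0.31 × 0.67 × 0.14 × 0.71 = 0.020645
  credential stuffing: 0.22 × 0.86 × 0.78 × 0.82 = 0.12101
Normalizing constant Z = 0.01508 + 0.0044352 + 0.020645 + 0.12101 = 0.16117.
P(credential stuffing | evidence) = 0.12101 / 0.16117 ≈ 0.751.

0.751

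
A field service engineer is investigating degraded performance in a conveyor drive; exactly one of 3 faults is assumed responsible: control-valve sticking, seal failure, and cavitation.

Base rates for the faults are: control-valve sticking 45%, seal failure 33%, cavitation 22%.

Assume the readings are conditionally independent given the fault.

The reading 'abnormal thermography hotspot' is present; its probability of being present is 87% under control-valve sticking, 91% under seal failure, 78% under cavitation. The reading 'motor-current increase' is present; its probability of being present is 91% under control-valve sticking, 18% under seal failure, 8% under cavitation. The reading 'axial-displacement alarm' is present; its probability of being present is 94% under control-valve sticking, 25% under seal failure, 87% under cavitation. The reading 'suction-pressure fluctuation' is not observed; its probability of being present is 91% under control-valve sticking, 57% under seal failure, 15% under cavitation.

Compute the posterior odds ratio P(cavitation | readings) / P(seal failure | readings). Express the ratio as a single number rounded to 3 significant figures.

1.75

The normalizing constant cancels in an odds ratio, so compute prior × likelihood for the two hypotheses only (using 1 − P(present | H) for each absent reading):
  cavitation: 0.22 × 0.78 × 0.08 × 0.87 × (1 − 0.15) = 0.010152
  seal failure: 0.33 × 0.91 × 0.18 × 0.25 × (1 − 0.57) = 0.0058108
Posterior odds = 0.010152 / 0.0058108 ≈ 1.75.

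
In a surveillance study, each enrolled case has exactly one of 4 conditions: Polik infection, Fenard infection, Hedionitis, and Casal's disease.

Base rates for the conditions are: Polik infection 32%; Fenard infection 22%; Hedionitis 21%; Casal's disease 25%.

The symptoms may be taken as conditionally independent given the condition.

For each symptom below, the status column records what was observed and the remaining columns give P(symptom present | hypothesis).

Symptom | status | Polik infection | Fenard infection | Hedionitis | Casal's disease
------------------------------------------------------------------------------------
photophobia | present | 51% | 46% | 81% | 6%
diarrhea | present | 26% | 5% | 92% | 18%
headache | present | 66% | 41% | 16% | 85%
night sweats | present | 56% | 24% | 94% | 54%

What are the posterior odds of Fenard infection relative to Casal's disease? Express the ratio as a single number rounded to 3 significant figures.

0.402

The normalizing constant cancels in an odds ratio, so compute prior × likelihood for the two hypotheses only:
  Fenard infection: 0.22 × 0.46 × 0.05 × 0.41 × 0.24 = 0.0004979
  Casal's disease: 0.25 × 0.06 × 0.18 × 0.85 × 0.54 = 0.0012393
Odds(Fenard infection : Casal's disease) = 0.0004979 / 0.0012393 ≈ 0.402.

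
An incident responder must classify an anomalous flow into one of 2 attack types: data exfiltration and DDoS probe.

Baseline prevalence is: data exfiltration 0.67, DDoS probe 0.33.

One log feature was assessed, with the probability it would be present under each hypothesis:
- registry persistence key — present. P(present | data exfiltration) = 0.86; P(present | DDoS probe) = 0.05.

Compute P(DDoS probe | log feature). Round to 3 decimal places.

Multiply each prior by the likelihood of the log feature:
  data exfiltration: 0.67 × 0.86 = 0.5762
  DDoS probe: 0.33 × 0.05 = 0.0165
Marginal likelihood of the evidence = 0.5927.
P(DDoS probe | evidence) = 0.0165 / 0.5927 ≈ 0.028.

0.028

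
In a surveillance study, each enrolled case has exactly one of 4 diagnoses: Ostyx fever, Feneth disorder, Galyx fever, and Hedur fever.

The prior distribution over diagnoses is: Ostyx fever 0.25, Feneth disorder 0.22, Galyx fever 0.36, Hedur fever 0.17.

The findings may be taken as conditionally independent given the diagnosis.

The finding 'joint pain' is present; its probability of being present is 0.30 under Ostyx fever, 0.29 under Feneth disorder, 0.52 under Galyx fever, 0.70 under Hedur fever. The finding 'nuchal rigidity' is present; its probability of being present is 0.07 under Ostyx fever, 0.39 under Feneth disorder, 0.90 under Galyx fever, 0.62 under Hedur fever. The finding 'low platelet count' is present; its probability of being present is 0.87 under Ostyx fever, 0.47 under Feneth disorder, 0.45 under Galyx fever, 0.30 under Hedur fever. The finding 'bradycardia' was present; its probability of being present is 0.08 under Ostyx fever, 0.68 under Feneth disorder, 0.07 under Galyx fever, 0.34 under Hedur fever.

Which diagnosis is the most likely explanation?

Feneth disorder

Multiply each prior by the joint likelihood of the evidence pattern:
  Ostyx fever: 0.25 × 0.30 × 0.07 × 0.87 × 0.08 = 0.0003654
  Feneth disorder: 0.22 × 0.29 × 0.39 × 0.47 × 0.68 = 0.0079523
  Galyx fever: 0.36 × 0.52 × 0.90 × 0.45 × 0.07 = 0.0053071
  Hedur fever: 0.17 × 0.70 × 0.62 × 0.30 × 0.34 = 0.0075256
The unnormalized weights sum to 0.02115.
P(Ostyx fever | evidence) ≈ 0.0003654 / 0.02115 ≈ 0.017
P(Feneth disorder | evidence) ≈ 0.0079523 / 0.02115 ≈ 0.376
P(Galyx fever | evidence) ≈ 0.0053071 / 0.02115 ≈ 0.251
P(Hedur fever | evidence) ≈ 0.0075256 / 0.02115 ≈ 0.356
The largest is 0.376, so Feneth disorder is most probable.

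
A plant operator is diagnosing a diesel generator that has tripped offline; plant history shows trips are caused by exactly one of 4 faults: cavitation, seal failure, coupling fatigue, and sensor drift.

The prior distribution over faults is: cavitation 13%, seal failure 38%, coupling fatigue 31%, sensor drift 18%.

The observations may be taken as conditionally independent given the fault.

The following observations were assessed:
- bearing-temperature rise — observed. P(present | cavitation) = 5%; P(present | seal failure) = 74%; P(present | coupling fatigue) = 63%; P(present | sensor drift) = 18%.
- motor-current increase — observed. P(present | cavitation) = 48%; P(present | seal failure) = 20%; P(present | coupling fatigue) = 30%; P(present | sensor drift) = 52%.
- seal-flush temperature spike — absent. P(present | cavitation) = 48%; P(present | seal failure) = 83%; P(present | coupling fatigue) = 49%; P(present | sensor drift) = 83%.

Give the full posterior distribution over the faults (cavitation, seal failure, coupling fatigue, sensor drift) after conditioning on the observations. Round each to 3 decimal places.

0.037, 0.218, 0.680, 0.065

Multiply each prior by the joint likelihood of the evidence pattern (using 1 − P(present | H) for each absent observation):
  cavitation: 0.13 × 0.05 × 0.48 × (1 − 0.48) = 0.0016224
  seal failure: 0.38 × 0.74 × 0.20 × (1 − 0.83) = 0.0095608
  coupling fatigue: 0.31 × 0.63 × 0.30 × (1 − 0.49) = 0.029881
  sensor drift: 0.18 × 0.18 × 0.52 × (1 − 0.83) = 0.0028642
Normalizing constant Z = 0.0016224 + 0.0095608 + 0.029881 + 0.0028642 = 0.043928.
P(cavitation | evidence) = 0.0016224 / 0.043928 ≈ 0.037
P(seal failure | evidence) = 0.0095608 / 0.043928 ≈ 0.218
P(coupling fatigue | evidence) = 0.029881 / 0.043928 ≈ 0.680
P(sensor drift | evidence) = 0.0028642 / 0.043928 ≈ 0.065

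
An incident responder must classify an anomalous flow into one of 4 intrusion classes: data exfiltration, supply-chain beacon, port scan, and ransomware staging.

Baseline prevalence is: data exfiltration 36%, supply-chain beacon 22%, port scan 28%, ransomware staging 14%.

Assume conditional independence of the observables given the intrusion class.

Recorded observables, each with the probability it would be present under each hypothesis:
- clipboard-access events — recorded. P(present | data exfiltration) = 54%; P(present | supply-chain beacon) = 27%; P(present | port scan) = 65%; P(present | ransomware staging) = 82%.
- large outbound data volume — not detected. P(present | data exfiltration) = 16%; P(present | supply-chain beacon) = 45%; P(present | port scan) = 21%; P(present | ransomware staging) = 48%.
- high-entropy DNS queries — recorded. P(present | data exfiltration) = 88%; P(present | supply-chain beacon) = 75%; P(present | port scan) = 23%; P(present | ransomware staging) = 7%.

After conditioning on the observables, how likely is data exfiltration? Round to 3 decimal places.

0.699

For each hypothesis, the unnormalized posterior weight is prior × product of the observable likelihoods (using 1 − P(present | H) for each absent observable):
  data exfiltration: 0.36 × 0.54 × (1 − 0.16) × 0.88 = 0.1437
  supply-chain beacon: 0.22 × 0.27 × (1 − 0.45) × 0.75 = 0.024503
  port scan: 0.28 × 0.65 × (1 − 0.21) × 0.23 = 0.033069
  ransomware staging: 0.14 × 0.82 × (1 − 0.48) × 0.07 = 0.0041787
Marginal likelihood of the evidence = 0.20545.
P(data exfiltration | evidence) = 0.1437 / 0.20545 ≈ 0.699.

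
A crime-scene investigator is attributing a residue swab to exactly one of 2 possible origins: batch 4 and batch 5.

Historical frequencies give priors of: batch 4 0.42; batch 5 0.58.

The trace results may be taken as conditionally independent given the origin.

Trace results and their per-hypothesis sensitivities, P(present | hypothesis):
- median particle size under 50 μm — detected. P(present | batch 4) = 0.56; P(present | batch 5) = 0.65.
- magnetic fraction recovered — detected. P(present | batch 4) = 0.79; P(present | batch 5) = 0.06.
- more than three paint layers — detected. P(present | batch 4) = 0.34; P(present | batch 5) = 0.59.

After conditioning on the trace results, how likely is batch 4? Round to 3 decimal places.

By Bayes' rule with conditional independence, the unnormalized weight for each hypothesis is prior × ∏ likelihoods:
  batch 4: 0.42 × 0.56 × 0.79 × 0.34 = 0.063175
  batch 5: 0.58 × 0.65 × 0.06 × 0.59 = 0.013346
Marginal likelihood of the evidence = 0.076521.
P(batch 4 | evidence) = 0.063175 / 0.076521 ≈ 0.826.

0.826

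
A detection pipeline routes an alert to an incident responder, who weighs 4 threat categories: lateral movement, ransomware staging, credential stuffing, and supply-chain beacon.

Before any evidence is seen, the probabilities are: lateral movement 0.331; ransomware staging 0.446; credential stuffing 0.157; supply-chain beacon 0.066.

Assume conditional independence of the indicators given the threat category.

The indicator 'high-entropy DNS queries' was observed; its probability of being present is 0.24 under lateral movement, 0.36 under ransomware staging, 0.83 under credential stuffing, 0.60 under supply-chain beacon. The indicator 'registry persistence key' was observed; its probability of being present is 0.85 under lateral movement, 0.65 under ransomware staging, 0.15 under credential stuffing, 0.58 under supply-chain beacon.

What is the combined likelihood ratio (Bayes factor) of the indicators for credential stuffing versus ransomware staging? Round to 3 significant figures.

0.532

Joint likelihood of the indicator pattern under each hypothesis:
  credential stuffing: 0.83 × 0.15 = 0.1245
  ransomware staging: 0.36 × 0.65 = 0.234
Bayes factor = 0.1245 / 0.234 ≈ 0.532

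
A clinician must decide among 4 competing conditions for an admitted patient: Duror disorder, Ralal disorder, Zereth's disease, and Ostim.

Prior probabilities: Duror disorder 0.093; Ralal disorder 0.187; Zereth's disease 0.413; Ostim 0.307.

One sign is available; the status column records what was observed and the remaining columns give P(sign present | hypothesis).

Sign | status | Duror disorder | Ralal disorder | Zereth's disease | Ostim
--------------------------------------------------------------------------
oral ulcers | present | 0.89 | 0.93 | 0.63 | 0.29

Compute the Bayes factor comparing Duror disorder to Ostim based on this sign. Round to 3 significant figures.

Likelihood of this sign under each hypothesis:
  Duror disorder: 0.89
  Ostim: 0.29
Bayes factor = 0.89 / 0.29 ≈ 3.07

3.07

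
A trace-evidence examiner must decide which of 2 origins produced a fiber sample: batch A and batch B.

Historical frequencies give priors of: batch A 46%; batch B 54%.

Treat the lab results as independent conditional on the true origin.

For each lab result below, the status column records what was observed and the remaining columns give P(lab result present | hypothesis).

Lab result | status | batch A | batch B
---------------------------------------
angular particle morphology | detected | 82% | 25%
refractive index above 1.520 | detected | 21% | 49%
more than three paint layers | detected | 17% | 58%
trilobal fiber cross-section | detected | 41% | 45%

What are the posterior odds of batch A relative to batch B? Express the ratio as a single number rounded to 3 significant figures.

The normalizing constant cancels in an odds ratio, so compute prior × likelihood for the two hypotheses only:
  batch A: 0.46 × 0.82 × 0.21 × 0.17 × 0.41 = 0.0055211
  batch B: 0.54 × 0.25 × 0.49 × 0.58 × 0.45 = 0.017265
Odds(batch A : batch B) = 0.0055211 / 0.017265 ≈ 0.320.

0.320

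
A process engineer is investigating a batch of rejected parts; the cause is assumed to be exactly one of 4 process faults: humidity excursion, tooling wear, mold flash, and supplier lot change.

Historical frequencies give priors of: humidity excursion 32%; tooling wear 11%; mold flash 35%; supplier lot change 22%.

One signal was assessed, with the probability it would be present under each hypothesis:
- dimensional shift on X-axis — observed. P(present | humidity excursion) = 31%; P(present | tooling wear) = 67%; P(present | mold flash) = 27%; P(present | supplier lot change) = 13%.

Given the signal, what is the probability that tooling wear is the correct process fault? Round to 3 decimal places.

0.249

Multiply each prior by the likelihood of the signal:
  humidity excursion: 0.32 × 0.31 = 0.0992
  tooling wear: 0.11 × 0.67 = 0.0737
  mold flash: 0.35 × 0.27 = 0.0945
  supplier lot change: 0.22 × 0.13 = 0.0286
Normalizing constant Z = 0.0992 + 0.0737 + 0.0945 + 0.0286 = 0.296.
P(tooling wear | evidence) = 0.0737 / 0.296 ≈ 0.249.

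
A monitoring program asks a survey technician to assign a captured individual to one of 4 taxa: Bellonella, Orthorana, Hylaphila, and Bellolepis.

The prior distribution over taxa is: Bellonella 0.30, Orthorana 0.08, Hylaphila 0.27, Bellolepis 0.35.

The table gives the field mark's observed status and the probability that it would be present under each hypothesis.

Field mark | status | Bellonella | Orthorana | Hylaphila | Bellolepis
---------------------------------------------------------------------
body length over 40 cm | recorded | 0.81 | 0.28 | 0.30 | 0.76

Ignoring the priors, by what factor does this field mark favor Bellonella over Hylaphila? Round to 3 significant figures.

2.70

Likelihood of this field mark under each hypothesis:
  Bellonella: 0.81
  Hylaphila: 0.3
Bayes factor = 0.81 / 0.3 ≈ 2.70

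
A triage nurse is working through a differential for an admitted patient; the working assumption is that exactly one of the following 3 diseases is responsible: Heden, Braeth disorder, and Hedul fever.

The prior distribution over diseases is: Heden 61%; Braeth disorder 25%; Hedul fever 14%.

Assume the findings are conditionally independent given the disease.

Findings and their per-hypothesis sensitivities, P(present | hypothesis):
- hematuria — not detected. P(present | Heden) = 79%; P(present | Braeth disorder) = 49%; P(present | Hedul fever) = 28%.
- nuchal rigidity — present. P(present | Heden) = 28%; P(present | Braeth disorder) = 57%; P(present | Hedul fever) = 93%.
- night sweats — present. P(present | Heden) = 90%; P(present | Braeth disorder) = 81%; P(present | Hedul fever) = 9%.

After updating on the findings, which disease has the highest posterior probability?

By Bayes' rule with conditional independence, the unnormalized weight for each hypothesis is prior × ∏ likelihoods (using 1 − P(present | H) for each absent finding):
  Heden: 0.61 × (1 − 0.79) × 0.28 × 0.90 = 0.032281
  Braeth disorder: 0.25 × (1 − 0.49) × 0.57 × 0.81 = 0.058867
  Hedul fever: 0.14 × (1 − 0.28) × 0.93 × 0.09 = 0.008437
Normalizing constant Z = 0.032281 + 0.058867 + 0.008437 = 0.099585.
P(Heden | evidence) ≈ 0.032281 / 0.099585 ≈ 0.324
P(Braeth disorder | evidence) ≈ 0.058867 / 0.099585 ≈ 0.591
P(Hedul fever | evidence) ≈ 0.008437 / 0.099585 ≈ 0.085
The largest is 0.591, so Braeth disorder is most probable.

Braeth disorder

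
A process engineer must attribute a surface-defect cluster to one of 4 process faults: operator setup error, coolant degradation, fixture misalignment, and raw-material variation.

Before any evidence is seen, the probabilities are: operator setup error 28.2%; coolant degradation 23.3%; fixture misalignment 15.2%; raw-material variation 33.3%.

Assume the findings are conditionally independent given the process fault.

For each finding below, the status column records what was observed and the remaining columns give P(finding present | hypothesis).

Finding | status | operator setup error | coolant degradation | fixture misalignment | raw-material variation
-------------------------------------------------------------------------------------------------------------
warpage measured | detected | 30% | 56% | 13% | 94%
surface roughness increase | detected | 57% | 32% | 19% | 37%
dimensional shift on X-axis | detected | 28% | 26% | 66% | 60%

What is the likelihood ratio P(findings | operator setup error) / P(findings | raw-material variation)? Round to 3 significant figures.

Take the product of per-finding likelihoods under each hypothesis, then divide.
  operator setup error: 0.30 × 0.57 × 0.28 = 0.04788
  raw-material variation: 0.94 × 0.37 × 0.60 = 0.20868
Bayes factor = 0.04788 / 0.20868 ≈ 0.229

0.229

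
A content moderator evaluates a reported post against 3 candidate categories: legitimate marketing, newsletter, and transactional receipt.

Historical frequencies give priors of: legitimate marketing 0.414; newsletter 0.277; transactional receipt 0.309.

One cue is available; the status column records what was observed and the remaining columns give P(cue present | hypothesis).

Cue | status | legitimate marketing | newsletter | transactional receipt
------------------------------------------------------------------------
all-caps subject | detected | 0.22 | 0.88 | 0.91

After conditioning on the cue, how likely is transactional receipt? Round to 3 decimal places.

For each hypothesis, the unnormalized posterior weight is prior × likelihood:
  legitimate marketing: 0.414 × 0.22 = 0.09108
  newsletter: 0.277 × 0.88 = 0.24376
  transactional receipt: 0.309 × 0.91 = 0.28119
Marginal likelihood of the evidence = 0.61603.
P(transactional receipt | evidence) = 0.28119 / 0.61603 ≈ 0.456.

0.456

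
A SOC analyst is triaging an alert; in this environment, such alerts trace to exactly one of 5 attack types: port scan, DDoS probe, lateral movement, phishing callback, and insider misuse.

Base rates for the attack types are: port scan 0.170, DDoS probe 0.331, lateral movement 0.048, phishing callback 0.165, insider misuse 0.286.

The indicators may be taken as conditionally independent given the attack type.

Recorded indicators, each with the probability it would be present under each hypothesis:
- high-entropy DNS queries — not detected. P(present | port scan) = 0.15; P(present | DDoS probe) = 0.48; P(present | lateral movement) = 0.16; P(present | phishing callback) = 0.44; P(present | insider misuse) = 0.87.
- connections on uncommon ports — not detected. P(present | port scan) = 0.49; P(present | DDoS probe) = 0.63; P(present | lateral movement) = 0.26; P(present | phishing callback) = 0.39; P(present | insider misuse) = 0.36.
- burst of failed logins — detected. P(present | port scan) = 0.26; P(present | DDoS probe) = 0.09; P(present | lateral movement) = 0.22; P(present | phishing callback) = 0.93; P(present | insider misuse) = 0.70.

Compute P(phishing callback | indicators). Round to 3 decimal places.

By Bayes' rule with conditional independence, the unnormalized weight for each hypothesis is prior × ∏ likelihoods (using 1 − P(present | H) for each absent indicator):
  port scan: 0.170 × (1 − 0.15) × (1 − 0.49) × 0.26 = 0.019161
  DDoS probe: 0.331 × (1 − 0.48) × (1 − 0.63) × 0.09 = 0.0057316
  lateral movement: 0.048 × (1 − 0.16) × (1 − 0.26) × 0.22 = 0.0065641
  phishing callback: 0.165 × (1 − 0.44) × (1 − 0.39) × 0.93 = 0.052419
  insider misuse: 0.286 × (1 − 0.87) × (1 − 0.36) × 0.70 = 0.016657
Marginal likelihood of the evidence = 0.10053.
P(phishing callback | evidence) = 0.052419 / 0.10053 ≈ 0.521.

0.521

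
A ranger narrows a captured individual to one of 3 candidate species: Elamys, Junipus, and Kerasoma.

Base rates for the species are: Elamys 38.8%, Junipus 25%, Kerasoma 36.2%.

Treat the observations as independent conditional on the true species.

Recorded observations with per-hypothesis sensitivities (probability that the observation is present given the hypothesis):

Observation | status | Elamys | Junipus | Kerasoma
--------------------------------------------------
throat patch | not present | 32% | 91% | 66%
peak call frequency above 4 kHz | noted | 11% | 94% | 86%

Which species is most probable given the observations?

Kerasoma

By Bayes' rule with conditional independence, the unnormalized weight for each hypothesis is prior × ∏ likelihoods (using 1 − P(present | H) for each absent observation):
  Elamys: 0.388 × (1 − 0.32) × 0.11 = 0.029022
  Junipus: 0.250 × (1 − 0.91) × 0.94 = 0.02115
  Kerasoma: 0.362 × (1 − 0.66) × 0.86 = 0.10585
Marginal likelihood of the evidence = 0.15602.
P(Elamys | evidence) ≈ 0.029022 / 0.15602 ≈ 0.186
P(Junipus | evidence) ≈ 0.02115 / 0.15602 ≈ 0.136
P(Kerasoma | evidence) ≈ 0.10585 / 0.15602 ≈ 0.678
The largest is 0.678, so Kerasoma is most probable.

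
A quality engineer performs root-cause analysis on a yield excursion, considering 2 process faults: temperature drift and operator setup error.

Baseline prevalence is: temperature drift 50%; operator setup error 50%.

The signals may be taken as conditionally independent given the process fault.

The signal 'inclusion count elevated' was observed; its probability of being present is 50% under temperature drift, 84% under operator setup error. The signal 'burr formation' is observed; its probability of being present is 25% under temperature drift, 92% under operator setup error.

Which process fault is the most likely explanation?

operator setup error

By Bayes' rule with conditional independence, the unnormalized weight for each hypothesis is prior × ∏ likelihoods:
  temperature drift: 0.50 × 0.50 × 0.25 = 0.0625
  operator setup error: 0.50 × 0.84 × 0.92 = 0.3864
The unnormalized weights sum to 0.4489.
P(temperature drift | evidence) ≈ 0.0625 / 0.4489 ≈ 0.139
P(operator setup error | evidence) ≈ 0.3864 / 0.4489 ≈ 0.861
The largest is 0.861, so operator setup error is most probable.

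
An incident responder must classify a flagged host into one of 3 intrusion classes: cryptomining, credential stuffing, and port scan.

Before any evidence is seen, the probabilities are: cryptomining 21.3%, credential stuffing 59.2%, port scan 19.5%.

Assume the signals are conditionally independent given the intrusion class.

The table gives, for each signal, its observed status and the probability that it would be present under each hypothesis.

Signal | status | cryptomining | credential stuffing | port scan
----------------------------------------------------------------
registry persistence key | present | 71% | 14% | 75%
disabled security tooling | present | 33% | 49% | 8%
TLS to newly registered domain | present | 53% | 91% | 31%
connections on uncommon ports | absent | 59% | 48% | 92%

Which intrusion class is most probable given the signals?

By Bayes' rule with conditional independence, the unnormalized weight for each hypothesis is prior × ∏ likelihoods (using 1 − P(present | H) for each absent signal):
  cryptomining: 0.213 × 0.71 × 0.33 × 0.53 × (1 − 0.59) = 0.010845
  credential stuffing: 0.592 × 0.14 × 0.49 × 0.91 × (1 − 0.48) = 0.019217
  port scan: 0.195 × 0.75 × 0.08 × 0.31 × (1 − 0.92) = 0.00029016
The unnormalized weights sum to 0.030352.
P(cryptomining | evidence) ≈ 0.010845 / 0.030352 ≈ 0.357
P(credential stuffing | evidence) ≈ 0.019217 / 0.030352 ≈ 0.633
P(port scan | evidence) ≈ 0.00029016 / 0.030352 ≈ 0.010
The largest is 0.633, so credential stuffing is most probable.

credential stuffing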